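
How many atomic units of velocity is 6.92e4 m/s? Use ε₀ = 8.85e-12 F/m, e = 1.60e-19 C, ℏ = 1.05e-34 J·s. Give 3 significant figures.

atomic unit of velocity: v_au = e²/(4πε₀ℏ) = 2.19e6 m/s.
6.92e4 / 2.19e6 = 0.0316

0.0316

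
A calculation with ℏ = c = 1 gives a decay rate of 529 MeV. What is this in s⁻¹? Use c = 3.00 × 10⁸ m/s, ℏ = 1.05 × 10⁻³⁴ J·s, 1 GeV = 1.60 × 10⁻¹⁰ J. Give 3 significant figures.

A rate is [E]/ℏ; divide by ℏ.
1 GeV → 1/ℏ × (1 GeV in J) = 1.52 × 10²⁴ s⁻¹.
Convert the energy scale: 529 MeV = 0.529 GeV.
Result: 0.529 × 1.52 × 10²⁴ = 8.06 × 10²³ s⁻¹.

8.06 × 10²³ s⁻¹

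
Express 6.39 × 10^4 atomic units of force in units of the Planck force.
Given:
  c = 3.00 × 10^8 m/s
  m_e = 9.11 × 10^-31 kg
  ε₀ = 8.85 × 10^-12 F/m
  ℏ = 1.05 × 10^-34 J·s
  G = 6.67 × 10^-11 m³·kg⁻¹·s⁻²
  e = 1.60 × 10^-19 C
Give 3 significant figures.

atomic unit of force: F_au = E_h/a₀ = m_e²e⁶/((4πε₀)³ℏ⁴) = 8.33 × 10^-8 N
Planck force: F_P = c⁴/G = 1.21 × 10^44 N
6.39 × 10^4 × 8.33 × 10^-8 / 1.21 × 10^44 = 4.38 × 10^-47

4.38 × 10^-47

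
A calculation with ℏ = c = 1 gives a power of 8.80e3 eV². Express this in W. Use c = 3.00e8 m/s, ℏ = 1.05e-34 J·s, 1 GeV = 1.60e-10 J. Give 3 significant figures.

2.15 W

Power is [E]/[T] = [E]²/ℏ.
1 GeV² → 1/ℏ × (1 GeV in J)² = 2.44e14 W.
Convert the energy scale: 8.80e3 eV² = 8.80e-15 GeV².
Result: 8.80e-15 × 2.44e14 = 2.15 W.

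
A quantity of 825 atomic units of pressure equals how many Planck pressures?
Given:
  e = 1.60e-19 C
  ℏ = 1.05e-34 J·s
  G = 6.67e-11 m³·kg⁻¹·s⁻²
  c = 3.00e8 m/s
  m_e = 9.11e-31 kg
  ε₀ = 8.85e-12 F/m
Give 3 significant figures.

atomic unit of pressure: P_au = E_h/a₀³ = m_e⁴e¹⁰/((4πε₀)⁵ℏ⁸) = 3.01e13 Pa
Planck pressure: p_P = c⁷/(ℏG²) = 4.68e113 Pa
825 × 3.01e13 / 4.68e113 = 5.31e-98

5.31e-98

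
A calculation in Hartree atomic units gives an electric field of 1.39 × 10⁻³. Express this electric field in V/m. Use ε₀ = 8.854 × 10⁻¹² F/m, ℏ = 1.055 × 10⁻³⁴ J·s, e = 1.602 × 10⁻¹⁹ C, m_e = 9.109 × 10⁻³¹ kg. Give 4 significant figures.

One atomic unit of electric field: E_au = E_h/(e a₀) = m_e²e⁵/((4πε₀)³ℏ⁴) = 5.131 × 10¹¹ V/m.
1.39 × 10⁻³ × 5.131 × 10¹¹ V/m = 7.132 × 10⁸ V/m

7.132 × 10⁸ V/m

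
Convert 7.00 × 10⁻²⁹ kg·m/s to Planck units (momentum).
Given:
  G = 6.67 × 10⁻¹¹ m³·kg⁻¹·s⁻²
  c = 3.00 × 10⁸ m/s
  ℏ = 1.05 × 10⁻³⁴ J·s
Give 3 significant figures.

Planck momentum: p_P = √(ℏc³/G) = 6.52 kg·m/s.
7.00 × 10⁻²⁹ / 6.52 = 1.07 × 10⁻²⁹

1.07 × 10⁻²⁹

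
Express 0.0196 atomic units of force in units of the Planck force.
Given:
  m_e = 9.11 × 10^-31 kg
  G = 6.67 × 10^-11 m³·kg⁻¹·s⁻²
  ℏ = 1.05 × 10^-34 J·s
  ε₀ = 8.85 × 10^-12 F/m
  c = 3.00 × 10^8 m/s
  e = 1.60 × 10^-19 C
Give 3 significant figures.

1.34 × 10^-53

atomic unit of force: F_au = E_h/a₀ = m_e²e⁶/((4πε₀)³ℏ⁴) = 8.33 × 10^-8 N
Planck force: F_P = c⁴/G = 1.21 × 10^44 N
0.0196 × 8.33 × 10^-8 / 1.21 × 10^44 = 1.34 × 10^-53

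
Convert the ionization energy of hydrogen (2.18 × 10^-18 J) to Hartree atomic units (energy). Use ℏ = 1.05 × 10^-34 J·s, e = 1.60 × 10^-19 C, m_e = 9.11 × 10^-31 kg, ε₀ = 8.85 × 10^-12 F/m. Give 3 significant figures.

0.498

hartree: E_h = m_e e⁴/(4πε₀ℏ)² = 4.38 × 10^-18 J.
2.18 × 10^-18 / 4.38 × 10^-18 = 0.498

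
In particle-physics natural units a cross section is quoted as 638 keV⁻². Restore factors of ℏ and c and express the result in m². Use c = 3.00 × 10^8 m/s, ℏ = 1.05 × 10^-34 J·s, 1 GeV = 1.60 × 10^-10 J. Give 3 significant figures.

2.47 × 10^-17 m²

Area is [L]² = [E]⁻²·(ℏc)²; restore (ℏc)².
1 GeV⁻² → (ℏc)² × (1 GeV in J)⁻² = 3.88 × 10^-32 m².
Convert the energy scale: 638 keV⁻² = 6.38 × 10^14 GeV⁻².
Result: 6.38 × 10^14 × 3.88 × 10^-32 = 2.47 × 10^-17 m².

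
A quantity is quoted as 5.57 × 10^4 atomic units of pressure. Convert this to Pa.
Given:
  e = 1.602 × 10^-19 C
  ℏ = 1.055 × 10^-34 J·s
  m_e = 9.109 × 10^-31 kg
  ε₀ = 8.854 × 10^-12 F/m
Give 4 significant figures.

One atomic unit of pressure: P_au = E_h/a₀³ = m_e⁴e¹⁰/((4πε₀)⁵ℏ⁸) = 2.929 × 10^13 Pa.
5.57 × 10^4 × 2.929 × 10^13 Pa = 1.632 × 10^18 Pa

1.632 × 10^18 Pa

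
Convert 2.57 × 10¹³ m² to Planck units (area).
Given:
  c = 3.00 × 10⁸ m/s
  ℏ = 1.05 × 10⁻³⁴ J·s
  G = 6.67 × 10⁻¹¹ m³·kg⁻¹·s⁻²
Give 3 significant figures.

Planck area: A_P = ℏG/c³ = 2.59 × 10⁻⁷⁰ m².
2.57 × 10¹³ / 2.59 × 10⁻⁷⁰ = 9.91 × 10⁸²

9.91 × 10⁸²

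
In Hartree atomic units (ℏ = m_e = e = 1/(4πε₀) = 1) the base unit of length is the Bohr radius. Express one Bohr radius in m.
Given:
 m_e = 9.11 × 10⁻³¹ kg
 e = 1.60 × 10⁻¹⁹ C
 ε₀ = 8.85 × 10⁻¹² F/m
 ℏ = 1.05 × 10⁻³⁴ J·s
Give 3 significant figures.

5.26 × 10⁻¹¹ m

a₀ = 4πε₀ℏ²/(m_e e²)
  = 1.23 × 10⁻⁷⁸ / 2.33 × 10⁻⁶⁸
  = 5.26 × 10⁻¹¹ m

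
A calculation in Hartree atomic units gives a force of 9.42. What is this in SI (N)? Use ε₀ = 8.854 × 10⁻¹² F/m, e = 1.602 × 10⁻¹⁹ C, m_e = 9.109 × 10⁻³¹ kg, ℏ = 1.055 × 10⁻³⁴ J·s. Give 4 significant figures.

7.743 × 10⁻⁷ N

One atomic unit of force: F_au = E_h/a₀ = m_e²e⁶/((4πε₀)³ℏ⁴) = 8.220 × 10⁻⁸ N.
9.42 × 8.220 × 10⁻⁸ N = 7.743 × 10⁻⁷ N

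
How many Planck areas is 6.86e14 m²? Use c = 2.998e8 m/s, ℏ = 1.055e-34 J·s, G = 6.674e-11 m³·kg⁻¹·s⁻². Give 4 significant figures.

2.625e84

Planck area: A_P = ℏG/c³ = 2.613e-70 m².
6.86e14 / 2.613e-70 = 2.625e84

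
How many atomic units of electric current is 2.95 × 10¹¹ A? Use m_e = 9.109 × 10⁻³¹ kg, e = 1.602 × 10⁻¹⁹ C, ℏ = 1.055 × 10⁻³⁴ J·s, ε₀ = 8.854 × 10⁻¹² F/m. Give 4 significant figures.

4.462 × 10¹³

atomic unit of electric current: I_au = e E_h/ℏ = m_e e⁵/((4πε₀)²ℏ³) = 6.612 × 10⁻³ A.
2.95 × 10¹¹ / 6.612 × 10⁻³ = 4.462 × 10¹³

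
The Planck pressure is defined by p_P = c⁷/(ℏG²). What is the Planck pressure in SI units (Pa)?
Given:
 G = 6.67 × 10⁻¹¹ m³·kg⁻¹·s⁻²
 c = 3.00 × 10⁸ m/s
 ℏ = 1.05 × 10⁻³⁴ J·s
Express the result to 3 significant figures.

4.68 × 10¹¹³ Pa

p_P = c⁷/(ℏG²)
  = 2.19 × 10⁵⁹ / 4.67 × 10⁻⁵⁵
  = 4.68 × 10¹¹³ Pa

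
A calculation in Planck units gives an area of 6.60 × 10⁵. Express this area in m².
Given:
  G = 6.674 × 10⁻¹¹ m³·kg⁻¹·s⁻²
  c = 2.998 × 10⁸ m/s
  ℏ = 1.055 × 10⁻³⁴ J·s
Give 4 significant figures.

1.725 × 10⁻⁶⁴ m²

One Planck area: A_P = ℏG/c³ = 2.613 × 10⁻⁷⁰ m².
6.60 × 10⁵ × 2.613 × 10⁻⁷⁰ m² = 1.725 × 10⁻⁶⁴ m²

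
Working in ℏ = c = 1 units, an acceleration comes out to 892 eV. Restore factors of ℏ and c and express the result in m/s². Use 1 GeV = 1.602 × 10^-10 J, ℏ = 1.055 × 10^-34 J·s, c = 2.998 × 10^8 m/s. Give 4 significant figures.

4.061 × 10^26 m/s²

Acceleration is [L]/[T]² = c·[E]/ℏ.
1 GeV → c/ℏ × (1 GeV in J) = 4.552 × 10^32 m/s².
Convert the energy scale: 892 eV = 8.92 × 10^-7 GeV.
Result: 8.92 × 10^-7 × 4.552 × 10^32 = 4.061 × 10^26 m/s².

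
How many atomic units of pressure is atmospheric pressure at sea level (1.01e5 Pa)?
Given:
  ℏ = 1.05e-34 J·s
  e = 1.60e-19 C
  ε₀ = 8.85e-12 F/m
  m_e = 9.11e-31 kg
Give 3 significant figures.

atomic unit of pressure: P_au = E_h/a₀³ = m_e⁴e¹⁰/((4πε₀)⁵ℏ⁸) = 3.01e13 Pa.
1.01e5 / 3.01e13 = 3.35e-9

3.35e-9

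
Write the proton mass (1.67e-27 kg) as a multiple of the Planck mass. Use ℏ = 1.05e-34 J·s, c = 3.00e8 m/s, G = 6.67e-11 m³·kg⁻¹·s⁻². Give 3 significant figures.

7.68e-20

Planck mass: m_P = √(ℏc/G) = 2.17e-8 kg.
1.67e-27 / 2.17e-8 = 7.68e-20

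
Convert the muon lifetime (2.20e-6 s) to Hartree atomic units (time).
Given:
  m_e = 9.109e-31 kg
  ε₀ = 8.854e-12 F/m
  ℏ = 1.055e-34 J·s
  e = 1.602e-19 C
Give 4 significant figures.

9.080e10

atomic unit of time: τ_au = (4πε₀)²ℏ³/(m_e e⁴) = 2.423e-17 s.
2.20e-6 / 2.423e-17 = 9.080e10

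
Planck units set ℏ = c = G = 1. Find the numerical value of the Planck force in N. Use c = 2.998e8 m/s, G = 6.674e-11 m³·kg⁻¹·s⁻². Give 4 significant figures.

From ℏ = c = G = 1 the force scale is F_P = c⁴/G.
  = 8.078e33 / 6.674e-11
  = 1.210e44 N

1.210e44 N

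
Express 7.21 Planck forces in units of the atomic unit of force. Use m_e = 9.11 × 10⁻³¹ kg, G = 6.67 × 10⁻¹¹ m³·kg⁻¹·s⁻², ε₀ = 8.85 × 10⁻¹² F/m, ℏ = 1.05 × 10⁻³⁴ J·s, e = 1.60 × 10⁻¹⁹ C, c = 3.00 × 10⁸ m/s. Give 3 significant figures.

Planck force: F_P = c⁴/G = 1.21 × 10⁴⁴ N
atomic unit of force: F_au = E_h/a₀ = m_e²e⁶/((4πε₀)³ℏ⁴) = 8.33 × 10⁻⁸ N
7.21 × 1.21 × 10⁴⁴ / 8.33 × 10⁻⁸ = 1.05 × 10⁵²

1.05 × 10⁵²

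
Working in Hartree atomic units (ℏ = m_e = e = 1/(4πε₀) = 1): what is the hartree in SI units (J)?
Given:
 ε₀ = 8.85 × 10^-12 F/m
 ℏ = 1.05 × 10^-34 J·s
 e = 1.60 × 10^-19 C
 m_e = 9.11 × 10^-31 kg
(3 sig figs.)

The unique combination of the constants set to 1 with dimensions of energy is E_h = m_e e⁴/(4πε₀ℏ)².
  = 5.97 × 10^-106 / 1.36 × 10^-88
  = 4.38 × 10^-18 J

4.38 × 10^-18 J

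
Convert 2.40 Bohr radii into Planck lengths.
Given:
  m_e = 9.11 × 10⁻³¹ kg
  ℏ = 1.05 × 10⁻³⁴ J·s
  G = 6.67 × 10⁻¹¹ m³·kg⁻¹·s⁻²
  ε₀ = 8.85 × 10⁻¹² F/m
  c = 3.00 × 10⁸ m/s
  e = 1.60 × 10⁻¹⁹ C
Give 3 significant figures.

7.83 × 10²⁴

Bohr radius: a₀ = 4πε₀ℏ²/(m_e e²) = 5.26 × 10⁻¹¹ m
Planck length: ℓ_P = √(ℏG/c³) = 1.61 × 10⁻³⁵ m
2.40 × 5.26 × 10⁻¹¹ / 1.61 × 10⁻³⁵ = 7.83 × 10²⁴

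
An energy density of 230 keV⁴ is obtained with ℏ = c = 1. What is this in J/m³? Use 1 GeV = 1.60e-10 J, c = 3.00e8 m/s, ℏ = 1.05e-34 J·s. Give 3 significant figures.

4.82e15 J/m³

[E]/[L]³ = [E]⁴/(ℏc)³; restore (ℏc)⁻³.
1 GeV⁴ → 1/(ℏc)³ × (1 GeV in J)⁴ = 2.10e37 J/m³.
Convert the energy scale: 230 keV⁴ = 2.30e-22 GeV⁴.
Result: 2.30e-22 × 2.10e37 = 4.82e15 J/m³.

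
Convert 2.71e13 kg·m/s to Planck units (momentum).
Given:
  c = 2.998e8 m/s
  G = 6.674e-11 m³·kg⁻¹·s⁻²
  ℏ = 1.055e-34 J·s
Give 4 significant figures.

Planck momentum: p_P = √(ℏc³/G) = 6.527 kg·m/s.
2.71e13 / 6.527 = 4.152e12

4.152e12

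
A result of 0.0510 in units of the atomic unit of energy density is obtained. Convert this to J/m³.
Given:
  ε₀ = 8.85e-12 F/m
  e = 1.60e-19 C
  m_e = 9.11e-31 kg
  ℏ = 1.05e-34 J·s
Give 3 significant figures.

One atomic unit of energy density: u_au = E_h/a₀³ = m_e⁴e¹⁰/((4πε₀)⁵ℏ⁸) = 3.01e13 J/m³.
0.0510 × 3.01e13 J/m³ = 1.54e12 J/m³

1.54e12 J/m³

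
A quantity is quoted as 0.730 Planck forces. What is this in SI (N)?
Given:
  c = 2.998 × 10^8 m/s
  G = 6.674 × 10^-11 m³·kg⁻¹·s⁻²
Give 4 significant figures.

One Planck force: F_P = c⁴/G = 1.210 × 10^44 N.
0.730 × 1.210 × 10^44 N = 8.836 × 10^43 N

8.836 × 10^43 N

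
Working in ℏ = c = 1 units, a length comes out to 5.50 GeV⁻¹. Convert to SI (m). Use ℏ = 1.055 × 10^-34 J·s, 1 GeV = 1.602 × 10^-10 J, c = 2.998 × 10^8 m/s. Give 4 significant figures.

A length is [E]⁻¹ in ℏ=c=1; restore one factor of ℏc.
1 GeV⁻¹ → ℏc × (1 GeV in J)⁻¹ = 1.974 × 10^-16 m.
Result: 5.50 × 1.974 × 10^-16 = 1.086 × 10^-15 m.

1.086 × 10^-15 m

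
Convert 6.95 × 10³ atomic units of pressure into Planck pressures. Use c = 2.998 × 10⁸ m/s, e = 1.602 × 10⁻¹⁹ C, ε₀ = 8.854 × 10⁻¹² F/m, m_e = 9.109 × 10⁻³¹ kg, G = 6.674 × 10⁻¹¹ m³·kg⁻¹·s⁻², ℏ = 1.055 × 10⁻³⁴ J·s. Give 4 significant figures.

4.395 × 10⁻⁹⁷

atomic unit of pressure: P_au = E_h/a₀³ = m_e⁴e¹⁰/((4πε₀)⁵ℏ⁸) = 2.929 × 10¹³ Pa
Planck pressure: p_P = c⁷/(ℏG²) = 4.632 × 10¹¹³ Pa
6.95 × 10³ × 2.929 × 10¹³ / 4.632 × 10¹¹³ = 4.395 × 10⁻⁹⁷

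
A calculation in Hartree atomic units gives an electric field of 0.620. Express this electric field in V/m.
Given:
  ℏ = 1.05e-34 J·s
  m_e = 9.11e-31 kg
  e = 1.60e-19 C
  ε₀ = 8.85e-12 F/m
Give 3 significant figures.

One atomic unit of electric field: E_au = E_h/(e a₀) = m_e²e⁵/((4πε₀)³ℏ⁴) = 5.20e11 V/m.
0.620 × 5.20e11 V/m = 3.23e11 V/m

3.23e11 V/m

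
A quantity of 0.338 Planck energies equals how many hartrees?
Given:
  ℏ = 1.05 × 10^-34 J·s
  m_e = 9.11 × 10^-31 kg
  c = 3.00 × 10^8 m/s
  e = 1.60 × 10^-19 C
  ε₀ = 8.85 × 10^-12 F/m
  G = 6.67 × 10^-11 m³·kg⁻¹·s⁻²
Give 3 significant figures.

1.51 × 10^26

Planck energy: E_P = √(ℏc⁵/G) = 1.96 × 10^9 J
hartree: E_h = m_e e⁴/(4πε₀ℏ)² = 4.38 × 10^-18 J
0.338 × 1.96 × 10^9 / 4.38 × 10^-18 = 1.51 × 10^26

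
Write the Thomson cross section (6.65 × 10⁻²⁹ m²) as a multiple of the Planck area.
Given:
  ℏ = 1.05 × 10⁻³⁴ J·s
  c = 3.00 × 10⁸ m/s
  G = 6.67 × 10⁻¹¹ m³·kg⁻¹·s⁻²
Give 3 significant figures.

Planck area: A_P = ℏG/c³ = 2.59 × 10⁻⁷⁰ m².
6.65 × 10⁻²⁹ / 2.59 × 10⁻⁷⁰ = 2.56 × 10⁴¹

2.56 × 10⁴¹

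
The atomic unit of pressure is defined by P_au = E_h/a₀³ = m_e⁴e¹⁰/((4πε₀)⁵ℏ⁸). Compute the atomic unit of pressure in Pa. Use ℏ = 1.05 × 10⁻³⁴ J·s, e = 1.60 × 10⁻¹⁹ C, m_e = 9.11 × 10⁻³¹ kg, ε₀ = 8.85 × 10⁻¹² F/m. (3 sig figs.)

3.01 × 10¹³ Pa

P_au = E_h/a₀³ = m_e⁴e¹⁰/((4πε₀)⁵ℏ⁸)
E_h = 4.38 × 10⁻¹⁸ J
a₀ = 5.26 × 10⁻¹¹ m
E_h/a₀³ = 3.01 × 10¹³ Pa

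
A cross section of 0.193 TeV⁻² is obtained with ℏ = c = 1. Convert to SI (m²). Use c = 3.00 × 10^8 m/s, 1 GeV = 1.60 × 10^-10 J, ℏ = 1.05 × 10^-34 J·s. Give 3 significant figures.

7.48 × 10^-39 m²

Area is [L]² = [E]⁻²·(ℏc)²; restore (ℏc)².
1 GeV⁻² → (ℏc)² × (1 GeV in J)⁻² = 3.88 × 10^-32 m².
Convert the energy scale: 0.193 TeV⁻² = 1.93 × 10^-7 GeV⁻².
Result: 1.93 × 10^-7 × 3.88 × 10^-32 = 7.48 × 10^-39 m².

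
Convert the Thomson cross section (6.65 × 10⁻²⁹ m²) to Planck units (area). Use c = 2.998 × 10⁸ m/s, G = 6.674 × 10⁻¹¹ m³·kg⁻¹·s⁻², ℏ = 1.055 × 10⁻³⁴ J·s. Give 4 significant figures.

Planck area: A_P = ℏG/c³ = 2.613 × 10⁻⁷⁰ m².
6.65 × 10⁻²⁹ / 2.613 × 10⁻⁷⁰ = 2.545 × 10⁴¹

2.545 × 10⁴¹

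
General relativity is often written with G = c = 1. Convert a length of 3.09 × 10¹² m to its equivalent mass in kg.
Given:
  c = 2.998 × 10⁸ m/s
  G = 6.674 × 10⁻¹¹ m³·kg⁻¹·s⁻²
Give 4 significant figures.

Length → mass via c²/G.
3.09 × 10¹² m × (c²/G) = 4.161 × 10³⁹ kg

4.161 × 10³⁹ kg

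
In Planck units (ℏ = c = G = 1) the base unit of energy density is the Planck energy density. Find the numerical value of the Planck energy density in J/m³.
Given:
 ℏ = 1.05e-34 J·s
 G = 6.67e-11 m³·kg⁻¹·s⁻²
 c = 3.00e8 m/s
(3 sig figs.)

4.68e113 J/m³

u_P = c⁷/(ℏG²)
  = 2.19e59 / 4.67e-55
  = 4.68e113 J/m³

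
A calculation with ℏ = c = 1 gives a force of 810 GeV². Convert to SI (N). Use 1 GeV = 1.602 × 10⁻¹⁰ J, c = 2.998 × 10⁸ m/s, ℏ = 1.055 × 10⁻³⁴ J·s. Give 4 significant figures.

6.572 × 10⁸ N

Force is [E]/[L] = [E]²/(ℏc); restore (ℏc)⁻¹.
1 GeV² → 1/(ℏc) × (1 GeV in J)² = 8.114 × 10⁵ N.
Result: 810 × 8.114 × 10⁵ = 6.572 × 10⁸ N.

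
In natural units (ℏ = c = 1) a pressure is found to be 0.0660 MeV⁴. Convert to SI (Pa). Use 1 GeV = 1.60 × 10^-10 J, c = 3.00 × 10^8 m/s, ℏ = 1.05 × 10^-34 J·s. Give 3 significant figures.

1.38 × 10^24 Pa

Pressure is [E]/[L]³ = [E]⁴/(ℏc)³.
1 GeV⁴ → 1/(ℏc)³ × (1 GeV in J)⁴ = 2.10 × 10^37 Pa.
Convert the energy scale: 0.0660 MeV⁴ = 6.60 × 10^-14 GeV⁴.
Result: 6.60 × 10^-14 × 2.10 × 10^37 = 1.38 × 10^24 Pa.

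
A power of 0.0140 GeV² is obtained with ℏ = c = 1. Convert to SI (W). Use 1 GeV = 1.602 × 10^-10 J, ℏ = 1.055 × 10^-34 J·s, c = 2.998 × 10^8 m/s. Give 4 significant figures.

Power is [E]/[T] = [E]²/ℏ.
1 GeV² → 1/ℏ × (1 GeV in J)² = 2.433 × 10^14 W.
Result: 0.0140 × 2.433 × 10^14 = 3.406 × 10^12 W.

3.406 × 10^12 W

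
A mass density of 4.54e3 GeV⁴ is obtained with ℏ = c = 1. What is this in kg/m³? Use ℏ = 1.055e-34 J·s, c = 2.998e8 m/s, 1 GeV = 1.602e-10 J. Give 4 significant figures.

Mass density is [E]/(c²[L]³) = [E]⁴/(ℏ³c⁵).
1 GeV⁴ → 1/(ℏ³c⁵) × (1 GeV in J)⁴ = 2.316e20 kg/m³.
Result: 4.54e3 × 2.316e20 = 1.051e24 kg/m³.

1.051e24 kg/m³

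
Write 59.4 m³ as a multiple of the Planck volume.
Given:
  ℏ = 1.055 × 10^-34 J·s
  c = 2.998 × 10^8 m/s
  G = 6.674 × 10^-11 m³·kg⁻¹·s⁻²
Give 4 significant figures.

Planck volume: V_P = (ℏG/c³)^(3/2) = 4.224 × 10^-105 m³.
59.4 / 4.224 × 10^-105 = 1.406 × 10^106

1.406 × 10^106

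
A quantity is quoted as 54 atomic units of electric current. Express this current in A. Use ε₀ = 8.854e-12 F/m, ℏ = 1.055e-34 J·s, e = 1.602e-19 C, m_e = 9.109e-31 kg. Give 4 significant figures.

One atomic unit of electric current: I_au = e E_h/ℏ = m_e e⁵/((4πε₀)²ℏ³) = 6.612e-3 A.
54 × 6.612e-3 A = 0.3570 A

0.3570 A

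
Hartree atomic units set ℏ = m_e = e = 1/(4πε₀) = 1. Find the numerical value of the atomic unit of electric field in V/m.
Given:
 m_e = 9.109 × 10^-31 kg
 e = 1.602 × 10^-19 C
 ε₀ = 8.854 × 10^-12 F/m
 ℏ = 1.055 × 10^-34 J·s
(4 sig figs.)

5.131 × 10^11 V/m

From ℏ = m_e = e = 1/(4πε₀) = 1 the electric field scale is E_au = E_h/(e a₀) = m_e²e⁵/((4πε₀)³ℏ⁴).
E_h = 4.354 × 10^-18 J
a₀ = 5.297 × 10^-11 m
E_h/(e·a₀) = 5.131 × 10^11 V/m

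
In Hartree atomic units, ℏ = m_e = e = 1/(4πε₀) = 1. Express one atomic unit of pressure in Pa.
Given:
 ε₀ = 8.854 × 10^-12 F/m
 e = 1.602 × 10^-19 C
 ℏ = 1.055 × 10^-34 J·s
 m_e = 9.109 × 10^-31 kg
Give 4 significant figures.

2.929 × 10^13 Pa

From ℏ = m_e = e = 1/(4πε₀) = 1 the pressure scale is P_au = E_h/a₀³ = m_e⁴e¹⁰/((4πε₀)⁵ℏ⁸).
E_h = 4.354 × 10^-18 J
a₀ = 5.297 × 10^-11 m
E_h/a₀³ = 2.929 × 10^13 Pa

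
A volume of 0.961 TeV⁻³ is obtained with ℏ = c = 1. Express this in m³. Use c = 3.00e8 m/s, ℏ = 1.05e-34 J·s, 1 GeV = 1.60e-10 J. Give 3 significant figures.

7.33e-57 m³

Volume is [L]³ = [E]⁻³·(ℏc)³.
1 GeV⁻³ → (ℏc)³ × (1 GeV in J)⁻³ = 7.63e-48 m³.
Convert the energy scale: 0.961 TeV⁻³ = 9.61e-10 GeV⁻³.
Result: 9.61e-10 × 7.63e-48 = 7.33e-57 m³.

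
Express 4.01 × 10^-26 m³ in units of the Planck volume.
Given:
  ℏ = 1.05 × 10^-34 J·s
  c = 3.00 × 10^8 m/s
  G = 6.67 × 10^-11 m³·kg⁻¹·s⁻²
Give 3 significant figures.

Planck volume: V_P = (ℏG/c³)^(3/2) = 4.18 × 10^-105 m³.
4.01 × 10^-26 / 4.18 × 10^-105 = 9.60 × 10^78

9.60 × 10^78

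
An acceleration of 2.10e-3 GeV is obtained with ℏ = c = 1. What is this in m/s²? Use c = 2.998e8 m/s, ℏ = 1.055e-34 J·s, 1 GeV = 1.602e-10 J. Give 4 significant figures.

9.560e29 m/s²

Acceleration is [L]/[T]² = c·[E]/ℏ.
1 GeV → c/ℏ × (1 GeV in J) = 4.552e32 m/s².
Result: 2.10e-3 × 4.552e32 = 9.560e29 m/s².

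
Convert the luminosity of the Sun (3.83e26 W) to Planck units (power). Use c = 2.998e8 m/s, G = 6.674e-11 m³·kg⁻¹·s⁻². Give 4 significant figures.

Planck power: P_P = c⁵/G = 3.629e52 W.
3.83e26 / 3.629e52 = 1.055e-26

1.055e-26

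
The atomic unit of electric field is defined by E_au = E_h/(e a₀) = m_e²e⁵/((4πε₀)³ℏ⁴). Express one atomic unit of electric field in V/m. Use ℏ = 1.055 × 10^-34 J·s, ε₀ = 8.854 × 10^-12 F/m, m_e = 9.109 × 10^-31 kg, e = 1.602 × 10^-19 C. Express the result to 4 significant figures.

E_au = E_h/(e a₀) = m_e²e⁵/((4πε₀)³ℏ⁴)
E_h = 4.354 × 10^-18 J
a₀ = 5.297 × 10^-11 m
E_h/(e·a₀) = 5.131 × 10^11 V/m

5.131 × 10^11 V/m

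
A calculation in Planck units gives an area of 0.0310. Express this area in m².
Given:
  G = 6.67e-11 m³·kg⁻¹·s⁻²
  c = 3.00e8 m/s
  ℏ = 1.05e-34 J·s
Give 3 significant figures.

8.04e-72 m²

One Planck area: A_P = ℏG/c³ = 2.59e-70 m².
0.0310 × 2.59e-70 m² = 8.04e-72 m²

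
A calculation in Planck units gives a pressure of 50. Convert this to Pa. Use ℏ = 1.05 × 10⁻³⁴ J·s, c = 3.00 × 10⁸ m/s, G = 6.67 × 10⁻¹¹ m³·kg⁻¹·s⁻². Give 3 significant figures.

2.34 × 10¹¹⁵ Pa

One Planck pressure: p_P = c⁷/(ℏG²) = 4.68 × 10¹¹³ Pa.
50 × 4.68 × 10¹¹³ Pa = 2.34 × 10¹¹⁵ Pa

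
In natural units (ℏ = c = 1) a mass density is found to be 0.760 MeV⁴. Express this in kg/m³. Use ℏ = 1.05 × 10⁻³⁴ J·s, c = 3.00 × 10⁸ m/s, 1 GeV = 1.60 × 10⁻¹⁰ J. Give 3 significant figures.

Mass density is [E]/(c²[L]³) = [E]⁴/(ℏ³c⁵).
1 GeV⁴ → 1/(ℏ³c⁵) × (1 GeV in J)⁴ = 2.33 × 10²⁰ kg/m³.
Convert the energy scale: 0.760 MeV⁴ = 7.60 × 10⁻¹³ GeV⁴.
Result: 7.60 × 10⁻¹³ × 2.33 × 10²⁰ = 1.77 × 10⁸ kg/m³.

1.77 × 10⁸ kg/m³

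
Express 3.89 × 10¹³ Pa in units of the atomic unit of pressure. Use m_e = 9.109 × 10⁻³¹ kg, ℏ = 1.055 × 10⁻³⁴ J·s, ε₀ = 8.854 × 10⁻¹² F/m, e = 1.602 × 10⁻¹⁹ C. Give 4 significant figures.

1.328

atomic unit of pressure: P_au = E_h/a₀³ = m_e⁴e¹⁰/((4πε₀)⁵ℏ⁸) = 2.929 × 10¹³ Pa.
3.89 × 10¹³ / 2.929 × 10¹³ = 1.328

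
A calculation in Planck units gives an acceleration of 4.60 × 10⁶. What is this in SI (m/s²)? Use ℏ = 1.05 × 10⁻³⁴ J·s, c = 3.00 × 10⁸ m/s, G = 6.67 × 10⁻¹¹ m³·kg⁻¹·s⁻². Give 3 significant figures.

One Planck acceleration: a_P = √(c⁷/(ℏG)) = 5.59 × 10⁵¹ m/s².
4.60 × 10⁶ × 5.59 × 10⁵¹ m/s² = 2.57 × 10⁵⁸ m/s²

2.57 × 10⁵⁸ m/s²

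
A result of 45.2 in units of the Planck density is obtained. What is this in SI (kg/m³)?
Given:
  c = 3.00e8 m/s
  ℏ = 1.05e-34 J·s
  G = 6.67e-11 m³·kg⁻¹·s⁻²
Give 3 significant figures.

One Planck density: ρ_P = c⁵/(ℏG²) = 5.20e96 kg/m³.
45.2 × 5.20e96 kg/m³ = 2.35e98 kg/m³

2.35e98 kg/m³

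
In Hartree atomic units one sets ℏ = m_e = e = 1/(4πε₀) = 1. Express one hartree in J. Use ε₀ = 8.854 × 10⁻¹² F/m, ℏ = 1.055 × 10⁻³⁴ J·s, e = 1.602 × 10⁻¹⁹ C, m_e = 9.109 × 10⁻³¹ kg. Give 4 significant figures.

E_h = m_e e⁴/(4πε₀ℏ)²
  = 6.000 × 10⁻¹⁰⁶ / 1.378 × 10⁻⁸⁸
  = 4.354 × 10⁻¹⁸ J

4.354 × 10⁻¹⁸ J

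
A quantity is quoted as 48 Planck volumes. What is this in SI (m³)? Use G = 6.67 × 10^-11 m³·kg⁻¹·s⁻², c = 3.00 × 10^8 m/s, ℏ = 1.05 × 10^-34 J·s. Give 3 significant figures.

One Planck volume: V_P = (ℏG/c³)^(3/2) = 4.18 × 10^-105 m³.
48 × 4.18 × 10^-105 m³ = 2.01 × 10^-103 m³

2.01 × 10^-103 m³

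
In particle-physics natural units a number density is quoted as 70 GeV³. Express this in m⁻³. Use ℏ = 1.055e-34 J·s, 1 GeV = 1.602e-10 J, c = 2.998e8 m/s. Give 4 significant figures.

9.096e48 m⁻³

Number density is [L]⁻³ = [E]³/(ℏc)³.
1 GeV³ → 1/(ℏc)³ × (1 GeV in J)³ = 1.299e47 m⁻³.
Result: 70 × 1.299e47 = 9.096e48 m⁻³.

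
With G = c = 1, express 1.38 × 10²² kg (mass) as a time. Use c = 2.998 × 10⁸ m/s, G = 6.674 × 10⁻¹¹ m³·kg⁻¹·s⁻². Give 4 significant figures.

3.418 × 10⁻¹⁴ s

Mass → time via G/c³.
1.38 × 10²² kg × (G/c³) = 3.418 × 10⁻¹⁴ s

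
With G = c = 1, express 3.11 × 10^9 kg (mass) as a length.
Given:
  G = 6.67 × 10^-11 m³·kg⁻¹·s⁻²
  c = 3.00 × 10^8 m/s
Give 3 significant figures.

2.30 × 10^-18 m

In G = c = 1 units mass has dimensions of length; the conversion factor is G/c².
3.11 × 10^9 kg × (G/c²) = 2.30 × 10^-18 m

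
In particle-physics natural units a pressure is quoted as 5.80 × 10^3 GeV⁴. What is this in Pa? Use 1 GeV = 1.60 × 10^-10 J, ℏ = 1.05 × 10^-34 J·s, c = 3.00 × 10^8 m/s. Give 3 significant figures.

Pressure is [E]/[L]³ = [E]⁴/(ℏc)³.
1 GeV⁴ → 1/(ℏc)³ × (1 GeV in J)⁴ = 2.10 × 10^37 Pa.
Result: 5.80 × 10^3 × 2.10 × 10^37 = 1.22 × 10^41 Pa.

1.22 × 10^41 Pa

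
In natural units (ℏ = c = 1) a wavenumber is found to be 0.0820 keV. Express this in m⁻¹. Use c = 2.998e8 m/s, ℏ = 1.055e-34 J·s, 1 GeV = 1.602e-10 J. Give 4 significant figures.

Inverse length is [E]/(ℏc).
1 GeV → 1/(ℏc) × (1 GeV in J) = 5.065e15 m⁻¹.
Convert the energy scale: 0.0820 keV = 8.20e-8 GeV.
Result: 8.20e-8 × 5.065e15 = 4.153e8 m⁻¹.

4.153e8 m⁻¹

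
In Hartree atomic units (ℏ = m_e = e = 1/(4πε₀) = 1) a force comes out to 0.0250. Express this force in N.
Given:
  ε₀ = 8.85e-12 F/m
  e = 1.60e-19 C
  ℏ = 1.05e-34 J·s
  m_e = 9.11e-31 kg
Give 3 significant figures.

2.08e-9 N

One atomic unit of force: F_au = E_h/a₀ = m_e²e⁶/((4πε₀)³ℏ⁴) = 8.33e-8 N.
0.0250 × 8.33e-8 N = 2.08e-9 N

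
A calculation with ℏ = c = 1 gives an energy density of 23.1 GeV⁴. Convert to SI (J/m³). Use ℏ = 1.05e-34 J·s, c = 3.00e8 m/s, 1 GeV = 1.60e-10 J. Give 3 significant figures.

4.84e38 J/m³

[E]/[L]³ = [E]⁴/(ℏc)³; restore (ℏc)⁻³.
1 GeV⁴ → 1/(ℏc)³ × (1 GeV in J)⁴ = 2.10e37 J/m³.
Result: 23.1 × 2.10e37 = 4.84e38 J/m³.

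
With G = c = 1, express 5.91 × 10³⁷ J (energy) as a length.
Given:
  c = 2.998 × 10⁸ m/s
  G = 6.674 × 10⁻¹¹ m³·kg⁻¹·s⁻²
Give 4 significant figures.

4.883 × 10⁻⁷ m

Energy → length via G/c⁴.
5.91 × 10³⁷ J × (G/c⁴) = 4.883 × 10⁻⁷ m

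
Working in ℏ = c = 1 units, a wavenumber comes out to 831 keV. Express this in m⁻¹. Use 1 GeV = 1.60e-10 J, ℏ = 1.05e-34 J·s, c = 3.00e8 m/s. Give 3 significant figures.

Inverse length is [E]/(ℏc).
1 GeV → 1/(ℏc) × (1 GeV in J) = 5.08e15 m⁻¹.
Convert the energy scale: 831 keV = 8.31e-4 GeV.
Result: 8.31e-4 × 5.08e15 = 4.22e12 m⁻¹.

4.22e12 m⁻¹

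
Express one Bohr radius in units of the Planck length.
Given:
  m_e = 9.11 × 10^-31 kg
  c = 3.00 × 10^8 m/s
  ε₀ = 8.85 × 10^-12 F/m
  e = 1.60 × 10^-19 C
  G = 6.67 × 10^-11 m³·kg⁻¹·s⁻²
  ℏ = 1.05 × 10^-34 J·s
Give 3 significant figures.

Bohr radius: a₀ = 4πε₀ℏ²/(m_e e²) = 5.26 × 10^-11 m
Planck length: ℓ_P = √(ℏG/c³) = 1.61 × 10^-35 m
ratio = 5.26 × 10^-11 / 1.61 × 10^-35 = 3.26 × 10^24

3.26 × 10^24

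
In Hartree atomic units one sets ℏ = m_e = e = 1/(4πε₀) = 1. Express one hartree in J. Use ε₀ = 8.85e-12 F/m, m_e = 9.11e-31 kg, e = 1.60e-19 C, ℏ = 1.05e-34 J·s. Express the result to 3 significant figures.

E_h = m_e e⁴/(4πε₀ℏ)²
  = 5.97e-106 / 1.36e-88
  = 4.38e-18 J

4.38e-18 J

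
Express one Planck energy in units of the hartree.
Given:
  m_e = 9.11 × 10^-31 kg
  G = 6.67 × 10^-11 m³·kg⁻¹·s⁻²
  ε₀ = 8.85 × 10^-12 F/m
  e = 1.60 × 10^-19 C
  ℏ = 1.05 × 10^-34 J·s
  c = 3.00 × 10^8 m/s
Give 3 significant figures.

Planck energy: E_P = √(ℏc⁵/G) = 1.96 × 10^9 J
hartree: E_h = m_e e⁴/(4πε₀ℏ)² = 4.38 × 10^-18 J
ratio = 1.96 × 10^9 / 4.38 × 10^-18 = 4.47 × 10^26

4.47 × 10^26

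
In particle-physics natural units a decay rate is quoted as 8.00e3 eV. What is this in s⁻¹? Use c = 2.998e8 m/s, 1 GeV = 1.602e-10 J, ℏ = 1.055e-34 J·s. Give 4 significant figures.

1.215e19 s⁻¹

A rate is [E]/ℏ; divide by ℏ.
1 GeV → 1/ℏ × (1 GeV in J) = 1.518e24 s⁻¹.
Convert the energy scale: 8.00e3 eV = 8.00e-6 GeV.
Result: 8.00e-6 × 1.518e24 = 1.215e19 s⁻¹.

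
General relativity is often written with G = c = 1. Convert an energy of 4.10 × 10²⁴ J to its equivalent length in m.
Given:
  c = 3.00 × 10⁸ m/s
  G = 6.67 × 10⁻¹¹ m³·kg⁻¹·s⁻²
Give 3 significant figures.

3.38 × 10⁻²⁰ m

Energy → length via G/c⁴.
4.10 × 10²⁴ J × (G/c⁴) = 3.38 × 10⁻²⁰ m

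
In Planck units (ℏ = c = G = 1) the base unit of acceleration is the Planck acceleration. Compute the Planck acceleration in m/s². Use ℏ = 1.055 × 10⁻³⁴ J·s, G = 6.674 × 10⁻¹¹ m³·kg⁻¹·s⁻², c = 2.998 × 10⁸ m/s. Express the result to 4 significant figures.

5.560 × 10⁵¹ m/s²

a_P = √(c⁷/(ℏG))
  = √(3.092 × 10¹⁰³)
  = 5.560 × 10⁵¹ m/s²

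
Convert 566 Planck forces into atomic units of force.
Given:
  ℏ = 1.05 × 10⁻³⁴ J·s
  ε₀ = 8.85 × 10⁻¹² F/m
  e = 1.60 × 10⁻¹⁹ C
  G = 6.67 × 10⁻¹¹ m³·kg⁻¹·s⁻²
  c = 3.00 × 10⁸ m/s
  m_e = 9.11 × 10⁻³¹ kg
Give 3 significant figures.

Planck force: F_P = c⁴/G = 1.21 × 10⁴⁴ N
atomic unit of force: F_au = E_h/a₀ = m_e²e⁶/((4πε₀)³ℏ⁴) = 8.33 × 10⁻⁸ N
566 × 1.21 × 10⁴⁴ / 8.33 × 10⁻⁸ = 8.25 × 10⁵³

8.25 × 10⁵³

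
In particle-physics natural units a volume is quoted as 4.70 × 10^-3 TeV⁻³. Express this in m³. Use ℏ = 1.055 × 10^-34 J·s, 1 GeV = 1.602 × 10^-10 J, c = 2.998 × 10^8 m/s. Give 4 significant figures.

Volume is [L]³ = [E]⁻³·(ℏc)³.
1 GeV⁻³ → (ℏc)³ × (1 GeV in J)⁻³ = 7.696 × 10^-48 m³.
Convert the energy scale: 4.70 × 10^-3 TeV⁻³ = 4.70 × 10^-12 GeV⁻³.
Result: 4.70 × 10^-12 × 7.696 × 10^-48 = 3.617 × 10^-59 m³.

3.617 × 10^-59 m³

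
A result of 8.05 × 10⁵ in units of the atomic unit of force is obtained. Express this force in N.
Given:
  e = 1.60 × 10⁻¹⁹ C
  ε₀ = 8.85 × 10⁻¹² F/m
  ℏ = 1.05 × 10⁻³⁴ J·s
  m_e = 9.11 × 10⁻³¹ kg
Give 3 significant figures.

One atomic unit of force: F_au = E_h/a₀ = m_e²e⁶/((4πε₀)³ℏ⁴) = 8.33 × 10⁻⁸ N.
8.05 × 10⁵ × 8.33 × 10⁻⁸ N = 0.0670 N

0.0670 N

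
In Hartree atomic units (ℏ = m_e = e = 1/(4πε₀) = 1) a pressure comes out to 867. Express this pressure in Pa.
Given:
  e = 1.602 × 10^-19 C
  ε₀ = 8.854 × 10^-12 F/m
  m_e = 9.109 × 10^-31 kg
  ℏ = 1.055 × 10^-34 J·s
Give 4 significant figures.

One atomic unit of pressure: P_au = E_h/a₀³ = m_e⁴e¹⁰/((4πε₀)⁵ℏ⁸) = 2.929 × 10^13 Pa.
867 × 2.929 × 10^13 Pa = 2.540 × 10^16 Pa

2.540 × 10^16 Pa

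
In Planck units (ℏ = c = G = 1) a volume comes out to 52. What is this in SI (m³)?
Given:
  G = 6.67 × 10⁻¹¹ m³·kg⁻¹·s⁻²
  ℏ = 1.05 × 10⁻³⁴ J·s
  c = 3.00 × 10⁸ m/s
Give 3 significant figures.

2.17 × 10⁻¹⁰³ m³

One Planck volume: V_P = (ℏG/c³)^(3/2) = 4.18 × 10⁻¹⁰⁵ m³.
52 × 4.18 × 10⁻¹⁰⁵ m³ = 2.17 × 10⁻¹⁰³ m³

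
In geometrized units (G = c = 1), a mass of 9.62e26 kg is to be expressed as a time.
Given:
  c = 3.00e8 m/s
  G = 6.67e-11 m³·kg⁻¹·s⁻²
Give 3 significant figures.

Mass → time via G/c³.
9.62e26 kg × (G/c³) = 2.38e-9 s

2.38e-9 s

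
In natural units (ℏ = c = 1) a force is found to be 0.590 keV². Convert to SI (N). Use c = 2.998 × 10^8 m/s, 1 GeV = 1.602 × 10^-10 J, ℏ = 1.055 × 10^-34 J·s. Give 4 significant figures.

Force is [E]/[L] = [E]²/(ℏc); restore (ℏc)⁻¹.
1 GeV² → 1/(ℏc) × (1 GeV in J)² = 8.114 × 10^5 N.
Convert the energy scale: 0.590 keV² = 5.90 × 10^-13 GeV².
Result: 5.90 × 10^-13 × 8.114 × 10^5 = 4.787 × 10^-7 N.

4.787 × 10^-7 N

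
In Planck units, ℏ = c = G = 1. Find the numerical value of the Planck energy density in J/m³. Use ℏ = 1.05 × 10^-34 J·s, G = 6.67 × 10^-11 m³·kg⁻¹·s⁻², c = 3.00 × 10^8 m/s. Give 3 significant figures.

4.68 × 10^113 J/m³

The unique combination of the constants set to 1 with dimensions of energy density is u_P = c⁷/(ℏG²).
  = 2.19 × 10^59 / 4.67 × 10^-55
  = 4.68 × 10^113 J/m³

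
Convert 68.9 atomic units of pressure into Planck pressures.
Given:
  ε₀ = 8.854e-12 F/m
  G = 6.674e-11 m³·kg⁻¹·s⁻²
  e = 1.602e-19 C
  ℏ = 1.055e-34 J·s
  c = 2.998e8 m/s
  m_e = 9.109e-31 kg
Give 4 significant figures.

4.357e-99

atomic unit of pressure: P_au = E_h/a₀³ = m_e⁴e¹⁰/((4πε₀)⁵ℏ⁸) = 2.929e13 Pa
Planck pressure: p_P = c⁷/(ℏG²) = 4.632e113 Pa
68.9 × 2.929e13 / 4.632e113 = 4.357e-99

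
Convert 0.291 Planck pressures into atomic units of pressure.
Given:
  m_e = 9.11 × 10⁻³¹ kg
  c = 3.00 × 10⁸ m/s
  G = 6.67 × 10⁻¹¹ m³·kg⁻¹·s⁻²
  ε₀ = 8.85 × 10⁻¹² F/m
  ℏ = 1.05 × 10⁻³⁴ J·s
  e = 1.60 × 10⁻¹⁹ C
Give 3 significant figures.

4.52 × 10⁹⁹

Planck pressure: p_P = c⁷/(ℏG²) = 4.68 × 10¹¹³ Pa
atomic unit of pressure: P_au = E_h/a₀³ = m_e⁴e¹⁰/((4πε₀)⁵ℏ⁸) = 3.01 × 10¹³ Pa
0.291 × 4.68 × 10¹¹³ / 3.01 × 10¹³ = 4.52 × 10⁹⁹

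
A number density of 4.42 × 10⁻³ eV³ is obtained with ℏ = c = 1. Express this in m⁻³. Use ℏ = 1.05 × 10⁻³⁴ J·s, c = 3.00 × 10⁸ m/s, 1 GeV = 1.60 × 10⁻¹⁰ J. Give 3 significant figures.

Number density is [L]⁻³ = [E]³/(ℏc)³.
1 GeV³ → 1/(ℏc)³ × (1 GeV in J)³ = 1.31 × 10⁴⁷ m⁻³.
Convert the energy scale: 4.42 × 10⁻³ eV³ = 4.42 × 10⁻³⁰ GeV³.
Result: 4.42 × 10⁻³⁰ × 1.31 × 10⁴⁷ = 5.79 × 10¹⁷ m⁻³.

5.79 × 10¹⁷ m⁻³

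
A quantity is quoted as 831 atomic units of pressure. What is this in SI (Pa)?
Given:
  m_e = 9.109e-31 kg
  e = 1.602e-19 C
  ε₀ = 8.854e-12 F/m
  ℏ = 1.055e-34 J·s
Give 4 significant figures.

One atomic unit of pressure: P_au = E_h/a₀³ = m_e⁴e¹⁰/((4πε₀)⁵ℏ⁸) = 2.929e13 Pa.
831 × 2.929e13 Pa = 2.434e16 Pa

2.434e16 Pa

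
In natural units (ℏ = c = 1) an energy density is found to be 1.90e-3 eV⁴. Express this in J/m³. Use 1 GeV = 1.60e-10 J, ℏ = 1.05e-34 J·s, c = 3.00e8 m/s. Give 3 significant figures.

0.0398 J/m³

[E]/[L]³ = [E]⁴/(ℏc)³; restore (ℏc)⁻³.
1 GeV⁴ → 1/(ℏc)³ × (1 GeV in J)⁴ = 2.10e37 J/m³.
Convert the energy scale: 1.90e-3 eV⁴ = 1.90e-39 GeV⁴.
Result: 1.90e-39 × 2.10e37 = 0.0398 J/m³.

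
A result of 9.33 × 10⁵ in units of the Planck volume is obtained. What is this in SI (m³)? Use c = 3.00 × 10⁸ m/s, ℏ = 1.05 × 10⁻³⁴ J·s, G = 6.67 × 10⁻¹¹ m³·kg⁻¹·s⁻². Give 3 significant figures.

One Planck volume: V_P = (ℏG/c³)^(3/2) = 4.18 × 10⁻¹⁰⁵ m³.
9.33 × 10⁵ × 4.18 × 10⁻¹⁰⁵ m³ = 3.90 × 10⁻⁹⁹ m³

3.90 × 10⁻⁹⁹ m³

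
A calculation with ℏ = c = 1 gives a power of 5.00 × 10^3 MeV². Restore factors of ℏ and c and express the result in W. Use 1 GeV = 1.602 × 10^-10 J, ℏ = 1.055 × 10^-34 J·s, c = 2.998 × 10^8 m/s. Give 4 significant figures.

Power is [E]/[T] = [E]²/ℏ.
1 GeV² → 1/ℏ × (1 GeV in J)² = 2.433 × 10^14 W.
Convert the energy scale: 5.00 × 10^3 MeV² = 5.00 × 10^-3 GeV².
Result: 5.00 × 10^-3 × 2.433 × 10^14 = 1.216 × 10^12 W.

1.216 × 10^12 W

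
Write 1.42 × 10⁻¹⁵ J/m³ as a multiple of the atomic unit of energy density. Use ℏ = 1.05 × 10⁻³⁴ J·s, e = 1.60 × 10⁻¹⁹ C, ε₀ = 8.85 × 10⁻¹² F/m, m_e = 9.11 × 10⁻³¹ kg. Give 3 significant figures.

4.71 × 10⁻²⁹

atomic unit of energy density: u_au = E_h/a₀³ = m_e⁴e¹⁰/((4πε₀)⁵ℏ⁸) = 3.01 × 10¹³ J/m³.
1.42 × 10⁻¹⁵ / 3.01 × 10¹³ = 4.71 × 10⁻²⁹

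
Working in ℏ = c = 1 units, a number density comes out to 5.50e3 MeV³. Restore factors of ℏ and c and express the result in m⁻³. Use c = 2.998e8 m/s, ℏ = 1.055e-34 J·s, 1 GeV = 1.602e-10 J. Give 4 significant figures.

7.147e41 m⁻³

Number density is [L]⁻³ = [E]³/(ℏc)³.
1 GeV³ → 1/(ℏc)³ × (1 GeV in J)³ = 1.299e47 m⁻³.
Convert the energy scale: 5.50e3 MeV³ = 5.50e-6 GeV³.
Result: 5.50e-6 × 1.299e47 = 7.147e41 m⁻³.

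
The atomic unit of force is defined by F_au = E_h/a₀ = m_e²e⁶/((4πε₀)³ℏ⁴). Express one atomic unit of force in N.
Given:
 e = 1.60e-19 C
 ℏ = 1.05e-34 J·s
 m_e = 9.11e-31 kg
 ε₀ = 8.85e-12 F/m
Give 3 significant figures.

F_au = E_h/a₀ = m_e²e⁶/((4πε₀)³ℏ⁴)
E_h = 4.38e-18 J
a₀ = 5.26e-11 m
E_h/a₀ = 8.33e-8 N

8.33e-8 N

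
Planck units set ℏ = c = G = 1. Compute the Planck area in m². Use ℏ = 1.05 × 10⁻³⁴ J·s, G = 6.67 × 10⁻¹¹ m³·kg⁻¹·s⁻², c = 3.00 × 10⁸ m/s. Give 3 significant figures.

2.59 × 10⁻⁷⁰ m²

From ℏ = c = G = 1 the area scale is A_P = ℏG/c³.
  = 7.00 × 10⁻⁴⁵ / 2.70 × 10²⁵
  = 2.59 × 10⁻⁷⁰ m²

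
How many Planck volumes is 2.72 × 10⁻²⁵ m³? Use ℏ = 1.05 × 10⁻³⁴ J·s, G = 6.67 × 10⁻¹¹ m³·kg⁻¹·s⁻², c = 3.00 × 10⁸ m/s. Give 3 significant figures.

6.51 × 10⁷⁹

Planck volume: V_P = (ℏG/c³)^(3/2) = 4.18 × 10⁻¹⁰⁵ m³.
2.72 × 10⁻²⁵ / 4.18 × 10⁻¹⁰⁵ = 6.51 × 10⁷⁹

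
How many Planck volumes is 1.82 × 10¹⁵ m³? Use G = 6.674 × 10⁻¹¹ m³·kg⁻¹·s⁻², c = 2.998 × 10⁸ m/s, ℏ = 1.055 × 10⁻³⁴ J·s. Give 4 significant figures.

Planck volume: V_P = (ℏG/c³)^(3/2) = 4.224 × 10⁻¹⁰⁵ m³.
1.82 × 10¹⁵ / 4.224 × 10⁻¹⁰⁵ = 4.309 × 10¹¹⁹

4.309 × 10¹¹⁹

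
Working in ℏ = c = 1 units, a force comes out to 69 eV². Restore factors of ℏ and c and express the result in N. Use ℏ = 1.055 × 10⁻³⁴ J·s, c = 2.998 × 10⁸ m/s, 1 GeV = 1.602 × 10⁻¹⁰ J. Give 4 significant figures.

5.599 × 10⁻¹¹ N

Force is [E]/[L] = [E]²/(ℏc); restore (ℏc)⁻¹.
1 GeV² → 1/(ℏc) × (1 GeV in J)² = 8.114 × 10⁵ N.
Convert the energy scale: 69 eV² = 6.90 × 10⁻¹⁷ GeV².
Result: 6.90 × 10⁻¹⁷ × 8.114 × 10⁵ = 5.599 × 10⁻¹¹ N.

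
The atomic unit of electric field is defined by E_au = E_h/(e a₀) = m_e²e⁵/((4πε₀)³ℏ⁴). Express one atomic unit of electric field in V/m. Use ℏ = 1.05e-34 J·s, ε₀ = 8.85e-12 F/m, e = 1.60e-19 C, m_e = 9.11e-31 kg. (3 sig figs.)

5.20e11 V/m

E_au = E_h/(e a₀) = m_e²e⁵/((4πε₀)³ℏ⁴)
E_h = 4.38e-18 J
a₀ = 5.26e-11 m
E_h/(e·a₀) = 5.20e11 V/m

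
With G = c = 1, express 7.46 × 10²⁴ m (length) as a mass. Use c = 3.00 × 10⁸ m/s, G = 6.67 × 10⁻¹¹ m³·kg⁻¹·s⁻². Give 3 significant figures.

1.01 × 10⁵² kg

Length → mass via c²/G.
7.46 × 10²⁴ m × (c²/G) = 1.01 × 10⁵² kg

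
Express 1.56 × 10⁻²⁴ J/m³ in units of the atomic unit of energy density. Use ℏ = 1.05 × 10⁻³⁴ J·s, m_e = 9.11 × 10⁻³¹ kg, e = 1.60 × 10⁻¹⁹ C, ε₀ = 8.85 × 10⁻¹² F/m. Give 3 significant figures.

atomic unit of energy density: u_au = E_h/a₀³ = m_e⁴e¹⁰/((4πε₀)⁵ℏ⁸) = 3.01 × 10¹³ J/m³.
1.56 × 10⁻²⁴ / 3.01 × 10¹³ = 5.18 × 10⁻³⁸

5.18 × 10⁻³⁸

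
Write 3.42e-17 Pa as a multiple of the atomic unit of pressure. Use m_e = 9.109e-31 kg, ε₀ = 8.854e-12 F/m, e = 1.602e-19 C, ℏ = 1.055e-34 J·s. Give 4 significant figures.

1.168e-30

atomic unit of pressure: P_au = E_h/a₀³ = m_e⁴e¹⁰/((4πε₀)⁵ℏ⁸) = 2.929e13 Pa.
3.42e-17 / 2.929e13 = 1.168e-30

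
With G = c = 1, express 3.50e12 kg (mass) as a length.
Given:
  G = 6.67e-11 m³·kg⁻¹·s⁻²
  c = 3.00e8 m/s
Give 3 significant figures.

2.59e-15 m

In G = c = 1 units mass has dimensions of length; the conversion factor is G/c².
3.50e12 kg × (G/c²) = 2.59e-15 m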